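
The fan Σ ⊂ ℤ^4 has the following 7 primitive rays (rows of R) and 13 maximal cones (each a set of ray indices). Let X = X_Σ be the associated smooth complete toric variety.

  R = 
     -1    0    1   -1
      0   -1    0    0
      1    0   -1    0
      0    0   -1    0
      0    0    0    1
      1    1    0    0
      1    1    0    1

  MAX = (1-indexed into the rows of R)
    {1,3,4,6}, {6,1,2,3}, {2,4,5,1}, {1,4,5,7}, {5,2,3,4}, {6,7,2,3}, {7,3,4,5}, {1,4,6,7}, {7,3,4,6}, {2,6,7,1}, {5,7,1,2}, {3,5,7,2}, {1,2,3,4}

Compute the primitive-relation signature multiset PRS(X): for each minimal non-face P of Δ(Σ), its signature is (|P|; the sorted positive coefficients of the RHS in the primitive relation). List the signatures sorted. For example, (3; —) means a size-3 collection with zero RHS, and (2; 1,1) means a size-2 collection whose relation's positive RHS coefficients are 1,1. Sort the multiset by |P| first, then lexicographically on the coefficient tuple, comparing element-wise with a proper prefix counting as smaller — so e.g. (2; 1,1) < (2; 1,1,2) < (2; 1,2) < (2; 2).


The 5 primitive collections of Σ (r=7, n=4):

  • {5,6}:  v_{5} + v_{6} = v_{7}  so sig = (2; 1)
  • {1,3,5}:  v_{1} + v_{3} + v_{5} = 0  so sig = (3; —)
  • {1,3,7}:  v_{1} + v_{3} + v_{7} = v_{6}  so sig = (3; 1)
  • {2,4,6}:  v_{2} + v_{4} + v_{6} = v_{3}  so sig = (3; 1)
  • {2,4,7}:  v_{2} + v_{4} + v_{7} = v_{3} + v_{5}  so sig = (3; 1,1)

so the primitive-relation signature multiset is
    (2; 1)
    (3; —)
    (3; 1)
    (3; 1)
    (3; 1,1)


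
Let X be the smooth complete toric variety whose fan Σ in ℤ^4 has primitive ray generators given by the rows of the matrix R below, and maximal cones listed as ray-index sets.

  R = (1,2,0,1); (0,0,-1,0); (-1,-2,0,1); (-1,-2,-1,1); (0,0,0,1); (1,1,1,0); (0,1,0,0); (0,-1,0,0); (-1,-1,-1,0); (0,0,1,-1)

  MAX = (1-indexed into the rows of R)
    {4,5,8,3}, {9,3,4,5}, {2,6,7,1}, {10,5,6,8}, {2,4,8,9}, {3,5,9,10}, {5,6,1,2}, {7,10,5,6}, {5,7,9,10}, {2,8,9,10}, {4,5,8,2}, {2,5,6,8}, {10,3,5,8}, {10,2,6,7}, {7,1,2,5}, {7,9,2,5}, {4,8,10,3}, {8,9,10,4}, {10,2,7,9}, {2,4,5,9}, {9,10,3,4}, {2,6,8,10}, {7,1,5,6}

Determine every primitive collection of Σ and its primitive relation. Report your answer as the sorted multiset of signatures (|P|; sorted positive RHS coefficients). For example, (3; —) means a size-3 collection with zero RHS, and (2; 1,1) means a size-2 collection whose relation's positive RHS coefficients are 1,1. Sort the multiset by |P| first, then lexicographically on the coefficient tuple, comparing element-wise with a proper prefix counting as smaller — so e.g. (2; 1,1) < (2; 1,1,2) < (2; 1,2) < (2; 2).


The 18 primitive collections of Σ (r=10, n=4):

  P={6,9}:  v_{6} + v_{9} = 0  ⟹  sig = (2; —)
  P={7,8}:  v_{7} + v_{8} = 0  ⟹  sig = (2; —)
  P={2,3}:  v_{2} + v_{3} = v_{4}  ⟹  sig = (2; 1)
  P={1,10}:  v_{1} + v_{10} = v_{6} + v_{7}  ⟹  sig = (2; 1,1)
  P={4,6}:  v_{4} + v_{6} = v_{5} + v_{8}  ⟹  sig = (2; 1,1)
  P={4,7}:  v_{4} + v_{7} = v_{5} + v_{9}  ⟹  sig = (2; 1,1)
  P={1,8}:  v_{1} + v_{8} = v_{2} + v_{5} + v_{6}  ⟹  sig = (2; 1,1,1)
  P={1,9}:  v_{1} + v_{9} = v_{2} + v_{5} + v_{7}  ⟹  sig = (2; 1,1,1)
  P={3,6}:  v_{3} + v_{6} = 2·v_{5} + v_{8} + v_{10}  ⟹  sig = (2; 1,1,2)
  P={3,7}:  v_{3} + v_{7} = 2·v_{5} + v_{9} + v_{10}  ⟹  sig = (2; 1,1,2)
  P={1,4}:  v_{1} + v_{4} = v_{2} + 2·v_{5}  ⟹  sig = (2; 1,2)
  P={1,3}:  v_{1} + v_{3} = 2·v_{5}  ⟹  sig = (2; 2)
  P={2,5,10}:  v_{2} + v_{5} + v_{10} = 0  ⟹  sig = (3; —)
  P={4,5,10}:  v_{4} + v_{5} + v_{10} = v_{3}  ⟹  sig = (3; 1)
  P={5,8,9}:  v_{5} + v_{8} + v_{9} = v_{4}  ⟹  sig = (3; 1)
  P={2,4,10}:  v_{2} + v_{4} + v_{10} = v_{8} + v_{9}  ⟹  sig = (3; 1,1)
  P={3,8,9}:  v_{3} + v_{8} + v_{9} = 2·v_{4} + v_{10}  ⟹  sig = (3; 1,2)
  P={2,5,6,7}:  v_{2} + v_{5} + v_{6} + v_{7} = v_{1}  ⟹  sig = (4; 1)

so the primitive-relation signature multiset is
[(2; —), (2; —), (2; 1), (2; 1,1), (2; 1,1), (2; 1,1), (2; 1,1,1), (2; 1,1,1), (2; 1,1,2), (2; 1,1,2), (2; 1,2), (2; 2), (3; —), (3; 1), (3; 1), (3; 1,1), (3; 1,2), (4; 1)]


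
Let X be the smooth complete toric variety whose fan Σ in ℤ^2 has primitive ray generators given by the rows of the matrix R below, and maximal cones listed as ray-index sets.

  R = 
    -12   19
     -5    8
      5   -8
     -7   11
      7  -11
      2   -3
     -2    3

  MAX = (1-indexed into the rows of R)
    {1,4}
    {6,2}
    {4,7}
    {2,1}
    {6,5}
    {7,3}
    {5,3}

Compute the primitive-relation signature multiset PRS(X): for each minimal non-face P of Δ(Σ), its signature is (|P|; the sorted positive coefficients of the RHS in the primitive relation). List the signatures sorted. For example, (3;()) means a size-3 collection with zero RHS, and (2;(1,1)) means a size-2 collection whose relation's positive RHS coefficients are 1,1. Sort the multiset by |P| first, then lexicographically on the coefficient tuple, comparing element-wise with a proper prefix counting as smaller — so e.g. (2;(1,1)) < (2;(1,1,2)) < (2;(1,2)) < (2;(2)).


14 minimal non-faces of Δ(Σ) (on 7 rays):

  {2,3}:  v_{2} + v_{3} = 0 ; sig = (2;())
  {4,5}:  v_{4} + v_{5} = 0 ; sig = (2;())
  {6,7}:  v_{6} + v_{7} = 0 ; sig = (2;())
  {1,3}:  v_{1} + v_{3} = v_{4} ; sig = (2;(1))
  {1,5}:  v_{1} + v_{5} = v_{2} ; sig = (2;(1))
  {2,4}:  v_{2} + v_{4} = v_{1} ; sig = (2;(1))
  {2,5}:  v_{2} + v_{5} = v_{6} ; sig = (2;(1))
  {2,7}:  v_{2} + v_{7} = v_{4} ; sig = (2;(1))
  {3,4}:  v_{3} + v_{4} = v_{7} ; sig = (2;(1))
  {3,6}:  v_{3} + v_{6} = v_{5} ; sig = (2;(1))
  {4,6}:  v_{4} + v_{6} = v_{2} ; sig = (2;(1))
  {5,7}:  v_{5} + v_{7} = v_{3} ; sig = (2;(1))
  {1,6}:  v_{1} + v_{6} = 2·v_{2} ; sig = (2;(2))
  {1,7}:  v_{1} + v_{7} = 2·v_{4} ; sig = (2;(2))

Sorted signature multiset PRS(X):
[(2;()), (2;()), (2;()), (2;(1)), (2;(1)), (2;(1)), (2;(1)), (2;(1)), (2;(1)), (2;(1)), (2;(1)), (2;(1)), (2;(2)), (2;(2))]


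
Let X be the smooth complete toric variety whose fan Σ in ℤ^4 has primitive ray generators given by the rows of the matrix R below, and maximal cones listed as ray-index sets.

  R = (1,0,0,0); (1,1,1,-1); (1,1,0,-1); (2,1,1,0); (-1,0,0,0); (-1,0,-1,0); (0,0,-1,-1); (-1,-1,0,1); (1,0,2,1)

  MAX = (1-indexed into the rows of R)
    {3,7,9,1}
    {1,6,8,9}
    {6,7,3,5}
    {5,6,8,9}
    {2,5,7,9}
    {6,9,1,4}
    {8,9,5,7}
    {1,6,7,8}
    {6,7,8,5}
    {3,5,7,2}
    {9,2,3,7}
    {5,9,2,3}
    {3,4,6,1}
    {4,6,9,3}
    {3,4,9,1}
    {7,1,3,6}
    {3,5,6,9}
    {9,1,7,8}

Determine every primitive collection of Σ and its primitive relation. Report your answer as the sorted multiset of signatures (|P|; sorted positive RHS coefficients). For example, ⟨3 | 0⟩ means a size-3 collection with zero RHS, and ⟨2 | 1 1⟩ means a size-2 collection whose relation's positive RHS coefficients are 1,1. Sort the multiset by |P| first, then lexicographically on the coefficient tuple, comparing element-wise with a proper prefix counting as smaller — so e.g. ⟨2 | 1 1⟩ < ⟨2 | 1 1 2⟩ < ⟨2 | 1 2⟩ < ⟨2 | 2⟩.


The 12 primitive collections of Σ (r=9, n=4):

  • {1,5}:  v_{1} + v_{5} = 0  so sig = ⟨2 | 0⟩
  • {3,8}:  v_{3} + v_{8} = 0  so sig = ⟨2 | 0⟩
  • {2,6}:  v_{2} + v_{6} = v_{3} + v_{5}  so sig = ⟨2 | 1 1⟩
  • {4,7}:  v_{4} + v_{7} = v_{1} + v_{3}  so sig = ⟨2 | 1 1⟩
  • {1,2}:  v_{1} + v_{2} = v_{3} + v_{7} + v_{9}  so sig = ⟨2 | 1 1 1⟩
  • {2,8}:  v_{2} + v_{8} = v_{5} + v_{7} + v_{9}  so sig = ⟨2 | 1 1 1⟩
  • {4,5}:  v_{4} + v_{5} = v_{3} + v_{6} + v_{9}  so sig = ⟨2 | 1 1 1⟩
  • {4,8}:  v_{4} + v_{8} = v_{1} + v_{6} + v_{9}  so sig = ⟨2 | 1 1 1⟩
  • {2,4}:  v_{2} + v_{4} = 2·v_{3} + v_{9}  so sig = ⟨2 | 1 2⟩
  • {6,7,9}:  v_{6} + v_{7} + v_{9} = 0  so sig = ⟨3 | 0⟩
  • {1,3,6,9}:  v_{1} + v_{3} + v_{6} + v_{9} = v_{4}  so sig = ⟨4 | 1⟩
  • {3,5,7,9}:  v_{3} + v_{5} + v_{7} + v_{9} = v_{2}  so sig = ⟨4 | 1⟩

Hence PRS(X_Σ) =
    |P|=2: 9 collections, coeffs (), (), (1,1), (1,1), (1,1,1), (1,1,1), (1,1,1), (1,1,1), (1,2)
    |P|=3: 1 collection, coeffs ()
    |P|=4: 2 collections, coeffs (1), (1)


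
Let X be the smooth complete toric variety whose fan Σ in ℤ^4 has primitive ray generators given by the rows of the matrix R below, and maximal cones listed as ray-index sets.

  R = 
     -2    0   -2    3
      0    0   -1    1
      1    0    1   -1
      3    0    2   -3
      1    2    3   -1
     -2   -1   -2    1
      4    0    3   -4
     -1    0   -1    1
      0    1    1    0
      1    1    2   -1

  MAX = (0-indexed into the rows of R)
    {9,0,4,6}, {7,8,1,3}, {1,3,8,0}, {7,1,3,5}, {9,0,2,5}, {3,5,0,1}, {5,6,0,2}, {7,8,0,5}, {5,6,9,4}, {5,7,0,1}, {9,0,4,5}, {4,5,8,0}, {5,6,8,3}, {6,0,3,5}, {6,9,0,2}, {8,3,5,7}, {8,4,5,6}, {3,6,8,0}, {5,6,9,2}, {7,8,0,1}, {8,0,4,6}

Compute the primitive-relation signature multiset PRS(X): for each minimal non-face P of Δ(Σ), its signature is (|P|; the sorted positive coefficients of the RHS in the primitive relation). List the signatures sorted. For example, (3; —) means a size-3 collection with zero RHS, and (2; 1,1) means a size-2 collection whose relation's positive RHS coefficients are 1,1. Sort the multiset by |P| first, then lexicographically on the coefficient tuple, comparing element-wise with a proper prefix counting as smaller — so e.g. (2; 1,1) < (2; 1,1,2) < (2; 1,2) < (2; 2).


Σ has 20 primitive collections:

  P = {2,7}:  v_{2} + v_{7} = 0  →  sig = (2; —)
  P = {2,3}:  v_{2} + v_{3} = v_{6}  →  sig = (2; 1)
  P = {2,8}:  v_{2} + v_{8} = v_{9}  →  sig = (2; 1)
  P = {6,7}:  v_{6} + v_{7} = v_{3}  →  sig = (2; 1)
  P = {7,9}:  v_{7} + v_{9} = v_{8}  →  sig = (2; 1)
  P = {8,9}:  v_{8} + v_{9} = v_{4}  →  sig = (2; 1)
  P = {1,2}:  v_{1} + v_{2} = v_{0} + v_{3}  →  sig = (2; 1,1)
  P = {3,9}:  v_{3} + v_{9} = v_{6} + v_{8}  →  sig = (2; 1,1)
  P = {1,9}:  v_{1} + v_{9} = v_{0} + v_{3} + v_{8}  →  sig = (2; 1,1,1)
  P = {1,4}:  v_{1} + v_{4} = v_{0} + v_{3} + 2·v_{8}  →  sig = (2; 1,1,2)
  P = {1,6}:  v_{1} + v_{6} = v_{0} + 2·v_{3}  →  sig = (2; 1,2)
  P = {3,4}:  v_{3} + v_{4} = v_{6} + 2·v_{8}  →  sig = (2; 1,2)
  P = {2,4}:  v_{2} + v_{4} = 2·v_{9}  →  sig = (2; 2)
  P = {4,7}:  v_{4} + v_{7} = 2·v_{8}  →  sig = (2; 2)
  P = {0,3,7}:  v_{0} + v_{3} + v_{7} = v_{1}  →  sig = (3; 1)
  P = {1,5,8}:  v_{1} + v_{5} + v_{8} = 2·v_{7}  →  sig = (3; 2)
  P = {0,5,6,8}:  v_{0} + v_{5} + v_{6} + v_{8} = 0  →  sig = (4; —)
  P = {0,3,5,8}:  v_{0} + v_{3} + v_{5} + v_{8} = v_{7}  →  sig = (4; 1)
  P = {0,4,5,6}:  v_{0} + v_{4} + v_{5} + v_{6} = v_{9}  →  sig = (4; 1)
  P = {0,5,6,9}:  v_{0} + v_{5} + v_{6} + v_{9} = v_{2}  →  sig = (4; 1)

Hence PRS(X_Σ) =
{ (2; —),  (2; 1) ×5,  (2; 1,1) ×2,  (2; 1,1,1),  (2; 1,1,2),  (2; 1,2) ×2,  (2; 2) ×2,  (3; 1),  (3; 2),  (4; —),  (4; 1) ×3 }


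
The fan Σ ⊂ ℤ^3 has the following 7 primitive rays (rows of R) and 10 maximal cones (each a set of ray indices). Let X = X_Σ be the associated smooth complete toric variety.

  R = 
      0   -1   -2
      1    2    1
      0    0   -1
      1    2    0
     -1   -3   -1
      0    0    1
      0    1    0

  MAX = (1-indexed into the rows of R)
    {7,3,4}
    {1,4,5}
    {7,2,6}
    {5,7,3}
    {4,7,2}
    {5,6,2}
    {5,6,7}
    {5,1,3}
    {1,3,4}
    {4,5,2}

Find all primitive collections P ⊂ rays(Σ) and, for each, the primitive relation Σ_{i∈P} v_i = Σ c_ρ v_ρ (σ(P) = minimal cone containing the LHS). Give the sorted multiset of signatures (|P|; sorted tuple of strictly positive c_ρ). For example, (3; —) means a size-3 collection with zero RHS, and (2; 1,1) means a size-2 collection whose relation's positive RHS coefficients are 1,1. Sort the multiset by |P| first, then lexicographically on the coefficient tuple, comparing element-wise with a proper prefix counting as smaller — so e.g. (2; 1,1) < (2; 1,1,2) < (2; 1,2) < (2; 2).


Primitive collections (9):

  P = {3,6}:  v_{3} + v_{6} = 0  ⟹  sig = (2; —)
  P = {2,3}:  v_{2} + v_{3} = v_{4}  ⟹  sig = (2; 1)
  P = {4,6}:  v_{4} + v_{6} = v_{2}  ⟹  sig = (2; 1)
  P = {1,6}:  v_{1} + v_{6} = v_{4} + v_{5}  ⟹  sig = (2; 1,1)
  P = {1,2}:  v_{1} + v_{2} = 2·v_{4} + v_{5}  ⟹  sig = (2; 1,2)
  P = {1,7}:  v_{1} + v_{7} = 2·v_{3}  ⟹  sig = (2; 2)
  P = {2,5,7}:  v_{2} + v_{5} + v_{7} = 0  ⟹  sig = (3; —)
  P = {3,4,5}:  v_{3} + v_{4} + v_{5} = v_{1}  ⟹  sig = (3; 1)
  P = {4,5,7}:  v_{4} + v_{5} + v_{7} = v_{3}  ⟹  sig = (3; 1)

so the primitive-relation signature multiset is
{ (2; —),  (2; 1) ×2,  (2; 1,1),  (2; 1,2),  (2; 2),  (3; —),  (3; 1) ×2 }


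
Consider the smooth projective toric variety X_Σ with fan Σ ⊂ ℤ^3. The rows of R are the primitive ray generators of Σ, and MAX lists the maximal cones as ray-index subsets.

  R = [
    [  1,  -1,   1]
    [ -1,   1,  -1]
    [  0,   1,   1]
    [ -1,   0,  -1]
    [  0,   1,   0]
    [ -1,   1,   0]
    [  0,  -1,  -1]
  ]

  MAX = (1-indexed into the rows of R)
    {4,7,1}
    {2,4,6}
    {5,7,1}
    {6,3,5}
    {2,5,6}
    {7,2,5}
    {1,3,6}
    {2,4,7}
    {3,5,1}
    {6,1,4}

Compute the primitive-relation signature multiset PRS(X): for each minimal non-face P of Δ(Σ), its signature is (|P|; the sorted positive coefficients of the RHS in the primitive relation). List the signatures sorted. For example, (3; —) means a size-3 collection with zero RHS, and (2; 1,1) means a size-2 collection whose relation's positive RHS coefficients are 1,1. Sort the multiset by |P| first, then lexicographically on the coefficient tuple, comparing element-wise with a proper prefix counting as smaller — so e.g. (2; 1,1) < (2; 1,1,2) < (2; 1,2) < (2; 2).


Σ has 7 primitive collections:

  {1,2}:  v_{1} + v_{2} = 0  so sig = (2; —)
  {3,7}:  v_{3} + v_{7} = 0  so sig = (2; —)
  {3,4}:  v_{3} + v_{4} = v_{6}  so sig = (2; 1)
  {4,5}:  v_{4} + v_{5} = v_{2}  so sig = (2; 1)
  {6,7}:  v_{6} + v_{7} = v_{4}  so sig = (2; 1)
  {2,3}:  v_{2} + v_{3} = v_{5} + v_{6}  so sig = (2; 1,1)
  {1,5,6}:  v_{1} + v_{5} + v_{6} = v_{3}  so sig = (3; 1)

Sorted signature multiset PRS(X):
    (2; —)
    (2; —)
    (2; 1)
    (2; 1)
    (2; 1)
    (2; 1,1)
    (3; 1)


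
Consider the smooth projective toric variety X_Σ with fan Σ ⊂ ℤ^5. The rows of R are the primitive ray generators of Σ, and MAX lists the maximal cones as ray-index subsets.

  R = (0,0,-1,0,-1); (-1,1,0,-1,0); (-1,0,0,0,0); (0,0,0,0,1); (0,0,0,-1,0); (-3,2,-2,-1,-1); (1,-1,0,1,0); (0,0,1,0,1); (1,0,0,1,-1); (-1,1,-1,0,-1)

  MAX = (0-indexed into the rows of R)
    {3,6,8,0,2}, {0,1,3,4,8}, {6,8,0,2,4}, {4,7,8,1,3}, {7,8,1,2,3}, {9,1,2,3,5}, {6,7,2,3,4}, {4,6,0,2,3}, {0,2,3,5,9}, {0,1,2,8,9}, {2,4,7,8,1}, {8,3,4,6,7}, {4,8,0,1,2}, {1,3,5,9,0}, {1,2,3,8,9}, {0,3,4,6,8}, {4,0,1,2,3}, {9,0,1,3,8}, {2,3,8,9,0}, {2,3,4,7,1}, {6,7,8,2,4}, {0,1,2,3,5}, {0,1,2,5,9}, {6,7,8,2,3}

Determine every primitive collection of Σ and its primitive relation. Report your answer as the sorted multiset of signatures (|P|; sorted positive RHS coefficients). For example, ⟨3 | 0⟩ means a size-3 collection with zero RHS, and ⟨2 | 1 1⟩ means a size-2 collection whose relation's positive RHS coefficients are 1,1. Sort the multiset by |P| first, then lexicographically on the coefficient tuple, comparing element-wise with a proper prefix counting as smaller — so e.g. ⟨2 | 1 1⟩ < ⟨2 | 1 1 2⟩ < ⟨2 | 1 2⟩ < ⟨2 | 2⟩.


The 12 primitive collections of Σ (r=10, n=5):

  {0,7}:  v_{0} + v_{7} = 0  →  sig = ⟨2 | 0⟩
  {1,6}:  v_{1} + v_{6} = 0  →  sig = ⟨2 | 0⟩
  {4,9}:  v_{4} + v_{9} = v_{0} + v_{1}  →  sig = ⟨2 | 1 1⟩
  {5,6}:  v_{5} + v_{6} = v_{0} + v_{2} + v_{3} + v_{9}  →  sig = ⟨2 | 1 1 1 1⟩
  {5,7}:  v_{5} + v_{7} = v_{1} + v_{2} + v_{3} + v_{9}  →  sig = ⟨2 | 1 1 1 1⟩
  {6,9}:  v_{6} + v_{9} = v_{0} + v_{2} + v_{3} + v_{8}  →  sig = ⟨2 | 1 1 1 1⟩
  {7,9}:  v_{7} + v_{9} = v_{1} + v_{2} + v_{3} + v_{8}  →  sig = ⟨2 | 1 1 1 1⟩
  {4,5}:  v_{4} + v_{5} = 2·v_{0} + 2·v_{1} + v_{2} + v_{3}  →  sig = ⟨2 | 1 1 2 2⟩
  {5,8}:  v_{5} + v_{8} = 2·v_{9}  →  sig = ⟨2 | 2⟩
  {2,3,4,8}:  v_{2} + v_{3} + v_{4} + v_{8} = 0  →  sig = ⟨4 | 0⟩
  {0,1,2,3,8}:  v_{0} + v_{1} + v_{2} + v_{3} + v_{8} = v_{9}  →  sig = ⟨5 | 1⟩
  {0,1,2,3,9}:  v_{0} + v_{1} + v_{2} + v_{3} + v_{9} = v_{5}  →  sig = ⟨5 | 1⟩

Hence PRS(X_Σ) =
    ⟨2 | 0⟩
    ⟨2 | 0⟩
    ⟨2 | 1 1⟩
    ⟨2 | 1 1 1 1⟩
    ⟨2 | 1 1 1 1⟩
    ⟨2 | 1 1 1 1⟩
    ⟨2 | 1 1 1 1⟩
    ⟨2 | 1 1 2 2⟩
    ⟨2 | 2⟩
    ⟨4 | 0⟩
    ⟨5 | 1⟩
    ⟨5 | 1⟩


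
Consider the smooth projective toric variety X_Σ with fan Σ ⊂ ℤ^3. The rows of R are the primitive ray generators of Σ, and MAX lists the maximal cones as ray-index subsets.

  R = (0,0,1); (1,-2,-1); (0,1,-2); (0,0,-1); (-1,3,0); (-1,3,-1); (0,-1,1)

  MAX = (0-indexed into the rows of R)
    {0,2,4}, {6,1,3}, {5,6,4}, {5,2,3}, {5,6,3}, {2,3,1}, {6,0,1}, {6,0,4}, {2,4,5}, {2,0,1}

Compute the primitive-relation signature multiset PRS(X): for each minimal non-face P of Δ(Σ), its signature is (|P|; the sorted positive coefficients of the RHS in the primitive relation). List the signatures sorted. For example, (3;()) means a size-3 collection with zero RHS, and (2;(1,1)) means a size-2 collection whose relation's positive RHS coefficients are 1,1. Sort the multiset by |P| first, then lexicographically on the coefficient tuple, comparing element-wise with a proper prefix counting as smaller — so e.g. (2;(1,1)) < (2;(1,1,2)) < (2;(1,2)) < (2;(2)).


Minimal non-faces — 6 found among 7 rays, 10 max cones:

  • {0,3}:  v_{0} + v_{3} = 0 — sig = (2;())
  • {0,5}:  v_{0} + v_{5} = v_{4} — sig = (2;(1))
  • {1,5}:  v_{1} + v_{5} = v_{2} — sig = (2;(1))
  • {2,6}:  v_{2} + v_{6} = v_{3} — sig = (2;(1))
  • {3,4}:  v_{3} + v_{4} = v_{5} — sig = (2;(1))
  • {1,4}:  v_{1} + v_{4} = v_{0} + v_{2} — sig = (2;(1,1))

Signatures (|P|; sorted positive RHS coefficients), sorted:
    (2;())
    (2;(1))
    (2;(1))
    (2;(1))
    (2;(1))
    (2;(1,1))


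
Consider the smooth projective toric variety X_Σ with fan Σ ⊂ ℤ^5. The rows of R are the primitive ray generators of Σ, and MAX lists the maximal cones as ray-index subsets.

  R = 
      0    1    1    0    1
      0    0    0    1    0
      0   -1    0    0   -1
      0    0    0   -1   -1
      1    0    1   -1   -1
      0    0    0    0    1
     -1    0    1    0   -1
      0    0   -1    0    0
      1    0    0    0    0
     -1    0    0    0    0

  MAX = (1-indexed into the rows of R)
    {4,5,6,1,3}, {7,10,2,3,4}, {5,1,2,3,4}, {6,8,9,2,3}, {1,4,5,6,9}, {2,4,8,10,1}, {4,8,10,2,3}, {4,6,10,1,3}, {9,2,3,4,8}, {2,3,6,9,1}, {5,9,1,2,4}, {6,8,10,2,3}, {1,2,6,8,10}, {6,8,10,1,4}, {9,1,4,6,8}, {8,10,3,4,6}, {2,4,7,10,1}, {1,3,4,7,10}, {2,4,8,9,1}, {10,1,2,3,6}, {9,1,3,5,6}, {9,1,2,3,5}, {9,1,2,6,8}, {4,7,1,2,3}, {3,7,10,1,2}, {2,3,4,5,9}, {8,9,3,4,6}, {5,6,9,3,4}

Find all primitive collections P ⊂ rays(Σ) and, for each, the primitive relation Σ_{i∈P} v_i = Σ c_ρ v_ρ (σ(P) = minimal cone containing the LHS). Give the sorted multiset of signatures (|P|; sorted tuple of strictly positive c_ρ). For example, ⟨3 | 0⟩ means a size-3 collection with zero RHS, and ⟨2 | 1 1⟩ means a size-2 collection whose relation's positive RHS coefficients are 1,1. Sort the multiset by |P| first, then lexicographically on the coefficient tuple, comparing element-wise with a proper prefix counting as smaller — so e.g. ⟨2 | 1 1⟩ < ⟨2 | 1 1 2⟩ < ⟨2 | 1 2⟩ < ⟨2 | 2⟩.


Σ has 12 primitive collections:

  {9,10}:  v_{9} + v_{10} = 0  ⇒ sig = ⟨2 | 0⟩
  {5,8}:  v_{5} + v_{8} = v_{4} + v_{9}  ⇒ sig = ⟨2 | 1 1⟩
  {5,10}:  v_{5} + v_{10} = v_{1} + v_{3} + v_{4}  ⇒ sig = ⟨2 | 1 1 1⟩
  {6,7}:  v_{6} + v_{7} = v_{1} + v_{3} + v_{10}  ⇒ sig = ⟨2 | 1 1 1⟩
  {7,8}:  v_{7} + v_{8} = v_{2} + v_{4} + v_{10}  ⇒ sig = ⟨2 | 1 1 1⟩
  {7,9}:  v_{7} + v_{9} = v_{1} + v_{2} + v_{3} + v_{4}  ⇒ sig = ⟨2 | 1 1 1 1⟩
  {5,7}:  v_{5} + v_{7} = 2·v_{1} + v_{2} + 2·v_{3} + 2·v_{4}  ⇒ sig = ⟨2 | 1 2 2 2⟩
  {1,3,8}:  v_{1} + v_{3} + v_{8} = 0  ⇒ sig = ⟨3 | 0⟩
  {2,4,6}:  v_{2} + v_{4} + v_{6} = 0  ⇒ sig = ⟨3 | 0⟩
  {2,5,6}:  v_{2} + v_{5} + v_{6} = v_{1} + v_{3} + v_{9}  ⇒ sig = ⟨3 | 1 1 1⟩
  {1,3,4,9}:  v_{1} + v_{3} + v_{4} + v_{9} = v_{5}  ⇒ sig = ⟨4 | 1⟩
  {1,2,3,4,10}:  v_{1} + v_{2} + v_{3} + v_{4} + v_{10} = v_{7}  ⇒ sig = ⟨5 | 1⟩

Signatures (|P|; sorted positive RHS coefficients), sorted:
{ ⟨2 | 0⟩,  ⟨2 | 1 1⟩,  ⟨2 | 1 1 1⟩ ×3,  ⟨2 | 1 1 1 1⟩,  ⟨2 | 1 2 2 2⟩,  ⟨3 | 0⟩ ×2,  ⟨3 | 1 1 1⟩,  ⟨4 | 1⟩,  ⟨5 | 1⟩ }


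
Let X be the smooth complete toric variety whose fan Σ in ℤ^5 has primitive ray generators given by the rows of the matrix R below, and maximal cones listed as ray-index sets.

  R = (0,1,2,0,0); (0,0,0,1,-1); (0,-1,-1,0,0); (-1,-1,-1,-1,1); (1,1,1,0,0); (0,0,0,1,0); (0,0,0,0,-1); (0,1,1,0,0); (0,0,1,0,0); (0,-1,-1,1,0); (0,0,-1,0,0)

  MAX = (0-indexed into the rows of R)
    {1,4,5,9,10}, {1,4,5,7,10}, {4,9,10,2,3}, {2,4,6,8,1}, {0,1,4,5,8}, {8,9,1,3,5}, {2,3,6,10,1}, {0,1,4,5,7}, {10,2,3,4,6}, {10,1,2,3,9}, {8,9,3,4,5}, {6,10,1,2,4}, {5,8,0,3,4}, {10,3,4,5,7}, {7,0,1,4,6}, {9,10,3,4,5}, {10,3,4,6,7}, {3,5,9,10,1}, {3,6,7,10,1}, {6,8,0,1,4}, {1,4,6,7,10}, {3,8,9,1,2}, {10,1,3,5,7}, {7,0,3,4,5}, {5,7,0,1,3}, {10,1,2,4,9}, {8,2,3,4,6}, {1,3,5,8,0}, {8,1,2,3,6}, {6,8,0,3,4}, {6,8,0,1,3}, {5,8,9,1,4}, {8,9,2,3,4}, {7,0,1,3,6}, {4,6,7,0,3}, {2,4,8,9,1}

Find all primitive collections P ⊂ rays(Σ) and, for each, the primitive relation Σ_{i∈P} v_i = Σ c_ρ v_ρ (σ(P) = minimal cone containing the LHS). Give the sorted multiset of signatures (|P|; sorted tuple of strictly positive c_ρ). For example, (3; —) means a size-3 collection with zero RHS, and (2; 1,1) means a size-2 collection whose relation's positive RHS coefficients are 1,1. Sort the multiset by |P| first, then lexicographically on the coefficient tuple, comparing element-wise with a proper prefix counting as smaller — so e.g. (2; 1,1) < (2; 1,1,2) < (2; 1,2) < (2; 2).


Σ has 11 primitive collections:

  {2,7}:  v_{2} + v_{7} = 0  ⟹  sig = (2; —)
  {8,10}:  v_{8} + v_{10} = 0  ⟹  sig = (2; —)
  {0,2}:  v_{0} + v_{2} = v_{8}  ⟹  sig = (2; 1)
  {0,10}:  v_{0} + v_{10} = v_{7}  ⟹  sig = (2; 1)
  {2,5}:  v_{2} + v_{5} = v_{9}  ⟹  sig = (2; 1)
  {5,6}:  v_{5} + v_{6} = v_{1}  ⟹  sig = (2; 1)
  {7,8}:  v_{7} + v_{8} = v_{0}  ⟹  sig = (2; 1)
  {7,9}:  v_{7} + v_{9} = v_{5}  ⟹  sig = (2; 1)
  {0,9}:  v_{0} + v_{9} = v_{5} + v_{8}  ⟹  sig = (2; 1,1)
  {6,9}:  v_{6} + v_{9} = v_{1} + v_{2}  ⟹  sig = (2; 1,1)
  {1,3,4}:  v_{1} + v_{3} + v_{4} = 0  ⟹  sig = (3; —)

Hence PRS(X_Σ) =
    (2; —)
    (2; —)
    (2; 1)
    (2; 1)
    (2; 1)
    (2; 1)
    (2; 1)
    (2; 1)
    (2; 1,1)
    (2; 1,1)
    (3; —)


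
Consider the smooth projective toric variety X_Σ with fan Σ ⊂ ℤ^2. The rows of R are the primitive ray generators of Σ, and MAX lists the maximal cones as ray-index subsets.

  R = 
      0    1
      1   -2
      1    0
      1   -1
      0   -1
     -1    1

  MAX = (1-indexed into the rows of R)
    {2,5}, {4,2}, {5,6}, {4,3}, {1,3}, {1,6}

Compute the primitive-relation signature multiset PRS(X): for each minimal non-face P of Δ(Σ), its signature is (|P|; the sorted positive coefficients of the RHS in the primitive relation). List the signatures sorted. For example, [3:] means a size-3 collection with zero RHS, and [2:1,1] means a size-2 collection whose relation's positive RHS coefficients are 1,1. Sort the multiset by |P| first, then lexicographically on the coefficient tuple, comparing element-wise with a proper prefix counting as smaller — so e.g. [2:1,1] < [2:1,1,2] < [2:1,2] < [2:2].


9 minimal non-faces of Δ(Σ) (on 6 rays):

  • {1,5}:  v_{1} + v_{5} = 0  →  sig = [2:]
  • {4,6}:  v_{4} + v_{6} = 0  →  sig = [2:]
  • {1,2}:  v_{1} + v_{2} = v_{4}  →  sig = [2:1]
  • {1,4}:  v_{1} + v_{4} = v_{3}  →  sig = [2:1]
  • {2,6}:  v_{2} + v_{6} = v_{5}  →  sig = [2:1]
  • {3,5}:  v_{3} + v_{5} = v_{4}  →  sig = [2:1]
  • {3,6}:  v_{3} + v_{6} = v_{1}  →  sig = [2:1]
  • {4,5}:  v_{4} + v_{5} = v_{2}  →  sig = [2:1]
  • {2,3}:  v_{2} + v_{3} = 2·v_{4}  →  sig = [2:2]

Signatures (|P|; sorted positive RHS coefficients), sorted:
    [2:]
    [2:]
    [2:1]
    [2:1]
    [2:1]
    [2:1]
    [2:1]
    [2:1]
    [2:2]


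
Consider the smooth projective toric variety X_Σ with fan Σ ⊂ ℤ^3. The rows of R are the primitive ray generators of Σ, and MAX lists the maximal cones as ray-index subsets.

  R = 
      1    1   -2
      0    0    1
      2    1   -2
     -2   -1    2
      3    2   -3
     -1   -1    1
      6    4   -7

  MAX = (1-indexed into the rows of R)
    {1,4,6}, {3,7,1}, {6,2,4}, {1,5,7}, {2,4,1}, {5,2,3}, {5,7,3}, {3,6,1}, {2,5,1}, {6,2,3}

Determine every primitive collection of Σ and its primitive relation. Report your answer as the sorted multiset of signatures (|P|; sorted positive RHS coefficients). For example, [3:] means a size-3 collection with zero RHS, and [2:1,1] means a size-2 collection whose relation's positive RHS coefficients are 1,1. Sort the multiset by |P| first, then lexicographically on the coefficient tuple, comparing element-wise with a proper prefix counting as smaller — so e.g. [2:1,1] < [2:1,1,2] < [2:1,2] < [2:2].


9 collections generate NE(X_Σ); each relation:

  {3,4}:  v_{3} + v_{4} = 0  ⟹  sig = [2:]
  {5,6}:  v_{5} + v_{6} = v_{3}  ⟹  sig = [2:1]
  {4,5}:  v_{4} + v_{5} = v_{1} + v_{2}  ⟹  sig = [2:1,1]
  {4,7}:  v_{4} + v_{7} = v_{1} + v_{5}  ⟹  sig = [2:1,1]
  {6,7}:  v_{6} + v_{7} = v_{1} + 2·v_{3}  ⟹  sig = [2:1,2]
  {2,7}:  v_{2} + v_{7} = 2·v_{5}  ⟹  sig = [2:2]
  {1,2,6}:  v_{1} + v_{2} + v_{6} = 0  ⟹  sig = [3:]
  {1,2,3}:  v_{1} + v_{2} + v_{3} = v_{5}  ⟹  sig = [3:1]
  {1,3,5}:  v_{1} + v_{3} + v_{5} = v_{7}  ⟹  sig = [3:1]

Hence PRS(X_Σ) =
{ [2:],  [2:1],  [2:1,1] ×2,  [2:1,2],  [2:2],  [3:],  [3:1] ×2 }


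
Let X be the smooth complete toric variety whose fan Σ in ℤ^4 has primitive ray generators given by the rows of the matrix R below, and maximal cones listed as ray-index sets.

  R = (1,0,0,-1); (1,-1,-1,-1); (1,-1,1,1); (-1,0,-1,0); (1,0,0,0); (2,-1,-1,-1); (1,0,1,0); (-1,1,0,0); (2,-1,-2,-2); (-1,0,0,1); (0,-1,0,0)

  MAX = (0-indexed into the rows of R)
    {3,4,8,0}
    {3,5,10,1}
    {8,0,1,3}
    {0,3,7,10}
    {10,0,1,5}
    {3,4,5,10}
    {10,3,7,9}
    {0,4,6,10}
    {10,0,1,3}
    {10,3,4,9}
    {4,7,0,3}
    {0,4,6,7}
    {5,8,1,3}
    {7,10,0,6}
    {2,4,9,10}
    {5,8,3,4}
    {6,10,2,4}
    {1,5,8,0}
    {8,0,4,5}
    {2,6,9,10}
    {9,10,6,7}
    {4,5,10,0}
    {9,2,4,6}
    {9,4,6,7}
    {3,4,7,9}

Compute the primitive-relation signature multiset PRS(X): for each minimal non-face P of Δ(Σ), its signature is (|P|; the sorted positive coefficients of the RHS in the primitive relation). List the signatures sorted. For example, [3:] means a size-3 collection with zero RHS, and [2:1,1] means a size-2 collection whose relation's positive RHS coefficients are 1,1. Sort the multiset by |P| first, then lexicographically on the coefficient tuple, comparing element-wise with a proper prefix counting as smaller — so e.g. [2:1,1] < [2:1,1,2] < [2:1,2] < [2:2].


Δ(Σ) — 11 vertices, 23 min non-faces:

  P={0,9}:  v_{0} + v_{9} = 0  →  sig = [2:]
  P={3,6}:  v_{3} + v_{6} = 0  →  sig = [2:]
  P={1,4}:  v_{1} + v_{4} = v_{5}  →  sig = [2:1]
  P={1,7}:  v_{1} + v_{7} = v_{0} + v_{3}  →  sig = [2:1,1]
  P={2,7}:  v_{2} + v_{7} = v_{6} + v_{9}  →  sig = [2:1,1]
  P={6,8}:  v_{6} + v_{8} = v_{0} + v_{5}  →  sig = [2:1,1]
  P={8,9}:  v_{8} + v_{9} = v_{3} + v_{5}  →  sig = [2:1,1]
  P={0,2}:  v_{0} + v_{2} = v_{4} + v_{6} + v_{10}  →  sig = [2:1,1,1]
  P={1,6}:  v_{1} + v_{6} = v_{0} + v_{4} + v_{10}  →  sig = [2:1,1,1]
  P={1,9}:  v_{1} + v_{9} = v_{3} + v_{4} + v_{10}  →  sig = [2:1,1,1]
  P={2,3}:  v_{2} + v_{3} = v_{4} + v_{9} + v_{10}  →  sig = [2:1,1,1]
  P={2,8}:  v_{2} + v_{8} = v_{4} + v_{5} + v_{10}  →  sig = [2:1,1,1]
  P={5,7}:  v_{5} + v_{7} = v_{0} + v_{3} + v_{4}  →  sig = [2:1,1,1]
  P={5,6}:  v_{5} + v_{6} = v_{0} + 2·v_{4} + v_{10}  →  sig = [2:1,1,2]
  P={5,9}:  v_{5} + v_{9} = v_{3} + 2·v_{4} + v_{10}  →  sig = [2:1,1,2]
  P={7,8}:  v_{7} + v_{8} = 2·v_{0} + 2·v_{3} + v_{4}  →  sig = [2:1,2,2]
  P={8,10}:  v_{8} + v_{10} = 2·v_{1}  →  sig = [2:2]
  P={1,2}:  v_{1} + v_{2} = 2·v_{4} + 2·v_{10}  →  sig = [2:2,2]
  P={2,5}:  v_{2} + v_{5} = 3·v_{4} + 2·v_{10}  →  sig = [2:2,3]
  P={4,7,10}:  v_{4} + v_{7} + v_{10} = 0  →  sig = [3:]
  P={0,3,5}:  v_{0} + v_{3} + v_{5} = v_{8}  →  sig = [3:1]
  P={0,3,4,10}:  v_{0} + v_{3} + v_{4} + v_{10} = v_{1}  →  sig = [4:1]
  P={4,6,9,10}:  v_{4} + v_{6} + v_{9} + v_{10} = v_{2}  →  sig = [4:1]

so the primitive-relation signature multiset is
    |P|=2: 19 collections, coeffs (), (), (1), (1,1), (1,1), (1,1), (1,1), (1,1,1), (1,1,1), (1,1,1), (1,1,1), (1,1,1), (1,1,1), (1,1,2), (1,1,2), (1,2,2), (2), (2,2), (2,3)
    |P|=3: 2 collections, coeffs (), (1)
    |P|=4: 2 collections, coeffs (1), (1)


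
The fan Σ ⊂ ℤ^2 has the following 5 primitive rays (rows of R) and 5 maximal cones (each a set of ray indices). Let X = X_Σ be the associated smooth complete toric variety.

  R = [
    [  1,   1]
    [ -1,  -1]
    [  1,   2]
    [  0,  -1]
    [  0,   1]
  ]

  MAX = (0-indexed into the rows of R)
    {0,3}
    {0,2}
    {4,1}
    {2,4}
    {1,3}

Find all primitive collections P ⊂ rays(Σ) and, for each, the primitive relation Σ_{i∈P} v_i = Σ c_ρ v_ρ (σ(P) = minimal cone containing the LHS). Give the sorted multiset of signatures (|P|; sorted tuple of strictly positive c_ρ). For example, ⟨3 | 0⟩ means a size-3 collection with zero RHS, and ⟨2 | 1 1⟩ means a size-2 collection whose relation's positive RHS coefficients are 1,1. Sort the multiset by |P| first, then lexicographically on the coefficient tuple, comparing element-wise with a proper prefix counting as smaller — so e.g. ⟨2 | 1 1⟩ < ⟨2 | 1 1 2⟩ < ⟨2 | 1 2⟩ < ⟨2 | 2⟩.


Primitive collections (5):

  P={0,1}:  v_{0} + v_{1} = 0  so sig = ⟨2 | 0⟩
  P={3,4}:  v_{3} + v_{4} = 0  so sig = ⟨2 | 0⟩
  P={0,4}:  v_{0} + v_{4} = v_{2}  so sig = ⟨2 | 1⟩
  P={1,2}:  v_{1} + v_{2} = v_{4}  so sig = ⟨2 | 1⟩
  P={2,3}:  v_{2} + v_{3} = v_{0}  so sig = ⟨2 | 1⟩

Sorted signature multiset PRS(X):
{ ⟨2 | 0⟩ ×2,  ⟨2 | 1⟩ ×3 }


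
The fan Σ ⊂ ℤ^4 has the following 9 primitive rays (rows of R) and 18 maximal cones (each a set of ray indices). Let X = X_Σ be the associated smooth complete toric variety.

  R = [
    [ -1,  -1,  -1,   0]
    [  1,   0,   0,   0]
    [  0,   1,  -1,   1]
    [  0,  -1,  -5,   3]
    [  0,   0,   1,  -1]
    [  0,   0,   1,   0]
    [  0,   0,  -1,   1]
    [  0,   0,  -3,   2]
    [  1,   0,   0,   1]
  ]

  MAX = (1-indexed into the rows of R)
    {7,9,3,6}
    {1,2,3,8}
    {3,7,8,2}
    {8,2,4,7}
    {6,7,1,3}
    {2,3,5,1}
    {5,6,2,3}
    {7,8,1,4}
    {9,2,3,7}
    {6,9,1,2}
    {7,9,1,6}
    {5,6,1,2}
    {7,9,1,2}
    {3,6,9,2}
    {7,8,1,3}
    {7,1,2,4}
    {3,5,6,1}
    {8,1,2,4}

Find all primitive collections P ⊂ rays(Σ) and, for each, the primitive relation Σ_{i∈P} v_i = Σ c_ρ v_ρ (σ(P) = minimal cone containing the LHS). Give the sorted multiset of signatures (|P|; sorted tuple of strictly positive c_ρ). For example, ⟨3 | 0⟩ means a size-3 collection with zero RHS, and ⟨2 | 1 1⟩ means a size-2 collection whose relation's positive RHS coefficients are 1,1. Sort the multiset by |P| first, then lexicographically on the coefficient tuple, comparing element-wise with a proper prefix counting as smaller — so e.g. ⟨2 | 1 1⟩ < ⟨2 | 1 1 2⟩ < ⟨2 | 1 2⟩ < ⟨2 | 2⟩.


Δ(Σ) — 9 vertices, 14 min non-faces:

  {5,7}:  v_{5} + v_{7} = 0  ⟹  sig = ⟨2 | 0⟩
  {5,9}:  v_{5} + v_{9} = v_{2} + v_{6}  ⟹  sig = ⟨2 | 1 1⟩
  {4,5}:  v_{4} + v_{5} = v_{1} + v_{2} + v_{8}  ⟹  sig = ⟨2 | 1 1 1⟩
  {5,8}:  v_{5} + v_{8} = v_{1} + v_{2} + v_{3}  ⟹  sig = ⟨2 | 1 1 1⟩
  {4,6}:  v_{4} + v_{6} = v_{1} + v_{2} + 3·v_{7}  ⟹  sig = ⟨2 | 1 1 3⟩
  {4,9}:  v_{4} + v_{9} = v_{1} + 2·v_{2} + 4·v_{7}  ⟹  sig = ⟨2 | 1 2 4⟩
  {8,9}:  v_{8} + v_{9} = v_{2} + 3·v_{7}  ⟹  sig = ⟨2 | 1 3⟩
  {3,4}:  v_{3} + v_{4} = 2·v_{8}  ⟹  sig = ⟨2 | 2⟩
  {6,8}:  v_{6} + v_{8} = 2·v_{7}  ⟹  sig = ⟨2 | 2⟩
  {2,6,7}:  v_{2} + v_{6} + v_{7} = v_{9}  ⟹  sig = ⟨3 | 1⟩
  {1,3,9}:  v_{1} + v_{3} + v_{9} = 2·v_{7}  ⟹  sig = ⟨3 | 2⟩
  {1,2,3,6}:  v_{1} + v_{2} + v_{3} + v_{6} = v_{7}  ⟹  sig = ⟨4 | 1⟩
  {1,2,3,7}:  v_{1} + v_{2} + v_{3} + v_{7} = v_{8}  ⟹  sig = ⟨4 | 1⟩
  {1,2,7,8}:  v_{1} + v_{2} + v_{7} + v_{8} = v_{4}  ⟹  sig = ⟨4 | 1⟩

so the primitive-relation signature multiset is
    |P|=2: 9 collections, coeffs (), (1,1), (1,1,1), (1,1,1), (1,1,3), (1,2,4), (1,3), (2), (2)
    |P|=3: 2 collections, coeffs (1), (2)
    |P|=4: 3 collections, coeffs (1), (1), (1)


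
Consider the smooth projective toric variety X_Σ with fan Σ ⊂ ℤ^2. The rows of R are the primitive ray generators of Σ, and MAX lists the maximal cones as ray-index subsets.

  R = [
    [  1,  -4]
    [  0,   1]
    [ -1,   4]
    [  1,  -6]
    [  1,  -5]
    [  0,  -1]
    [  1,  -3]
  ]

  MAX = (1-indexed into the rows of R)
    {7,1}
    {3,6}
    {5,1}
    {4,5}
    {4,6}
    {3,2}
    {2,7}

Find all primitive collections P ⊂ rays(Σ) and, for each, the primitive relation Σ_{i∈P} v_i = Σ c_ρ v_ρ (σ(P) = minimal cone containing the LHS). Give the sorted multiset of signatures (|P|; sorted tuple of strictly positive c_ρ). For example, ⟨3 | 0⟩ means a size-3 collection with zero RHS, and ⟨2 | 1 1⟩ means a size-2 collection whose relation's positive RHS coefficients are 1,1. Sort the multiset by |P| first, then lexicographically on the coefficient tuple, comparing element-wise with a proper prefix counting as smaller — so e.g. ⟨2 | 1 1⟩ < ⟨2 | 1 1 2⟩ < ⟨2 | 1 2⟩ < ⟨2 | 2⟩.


Minimal non-faces — 14 found among 7 rays, 7 max cones:

  P = {1,3}:  v_{1} + v_{3} = 0 — sig = ⟨2 | 0⟩
  P = {2,6}:  v_{2} + v_{6} = 0 — sig = ⟨2 | 0⟩
  P = {1,2}:  v_{1} + v_{2} = v_{7} — sig = ⟨2 | 1⟩
  P = {1,6}:  v_{1} + v_{6} = v_{5} — sig = ⟨2 | 1⟩
  P = {2,4}:  v_{2} + v_{4} = v_{5} — sig = ⟨2 | 1⟩
  P = {2,5}:  v_{2} + v_{5} = v_{1} — sig = ⟨2 | 1⟩
  P = {3,5}:  v_{3} + v_{5} = v_{6} — sig = ⟨2 | 1⟩
  P = {3,7}:  v_{3} + v_{7} = v_{2} — sig = ⟨2 | 1⟩
  P = {5,6}:  v_{5} + v_{6} = v_{4} — sig = ⟨2 | 1⟩
  P = {6,7}:  v_{6} + v_{7} = v_{1} — sig = ⟨2 | 1⟩
  P = {4,7}:  v_{4} + v_{7} = v_{1} + v_{5} — sig = ⟨2 | 1 1⟩
  P = {1,4}:  v_{1} + v_{4} = 2·v_{5} — sig = ⟨2 | 2⟩
  P = {3,4}:  v_{3} + v_{4} = 2·v_{6} — sig = ⟨2 | 2⟩
  P = {5,7}:  v_{5} + v_{7} = 2·v_{1} — sig = ⟨2 | 2⟩

Signatures (|P|; sorted positive RHS coefficients), sorted:
{ ⟨2 | 0⟩ ×2,  ⟨2 | 1⟩ ×8,  ⟨2 | 1 1⟩,  ⟨2 | 2⟩ ×3 }


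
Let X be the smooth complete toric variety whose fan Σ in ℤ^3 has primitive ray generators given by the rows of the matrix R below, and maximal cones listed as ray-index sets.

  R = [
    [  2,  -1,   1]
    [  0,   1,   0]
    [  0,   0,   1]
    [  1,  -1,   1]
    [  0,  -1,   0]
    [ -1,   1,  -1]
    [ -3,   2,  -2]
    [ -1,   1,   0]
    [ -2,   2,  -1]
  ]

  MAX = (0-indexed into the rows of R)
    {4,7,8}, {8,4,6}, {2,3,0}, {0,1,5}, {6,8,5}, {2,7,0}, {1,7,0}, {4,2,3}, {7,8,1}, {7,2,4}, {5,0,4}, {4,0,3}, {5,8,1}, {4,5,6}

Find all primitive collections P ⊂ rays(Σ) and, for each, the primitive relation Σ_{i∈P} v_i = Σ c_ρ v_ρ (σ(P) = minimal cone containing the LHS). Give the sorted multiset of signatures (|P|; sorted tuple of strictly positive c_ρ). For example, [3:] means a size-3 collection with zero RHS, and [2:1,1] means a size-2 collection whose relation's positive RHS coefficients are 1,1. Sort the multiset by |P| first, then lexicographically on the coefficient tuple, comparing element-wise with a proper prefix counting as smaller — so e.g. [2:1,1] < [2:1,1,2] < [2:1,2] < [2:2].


18 collections generate NE(X_Σ); each relation:

  • {1,4}:  v_{1} + v_{4} = 0  so sig = [2:]
  • {3,5}:  v_{3} + v_{5} = 0  so sig = [2:]
  • {0,6}:  v_{0} + v_{6} = v_{5}  so sig = [2:1]
  • {0,8}:  v_{0} + v_{8} = v_{1}  so sig = [2:1]
  • {2,5}:  v_{2} + v_{5} = v_{7}  so sig = [2:1]
  • {3,7}:  v_{3} + v_{7} = v_{2}  so sig = [2:1]
  • {3,8}:  v_{3} + v_{8} = v_{7}  so sig = [2:1]
  • {5,7}:  v_{5} + v_{7} = v_{8}  so sig = [2:1]
  • {1,3}:  v_{1} + v_{3} = v_{0} + v_{7}  so sig = [2:1,1]
  • {1,6}:  v_{1} + v_{6} = v_{5} + v_{8}  so sig = [2:1,1]
  • {3,6}:  v_{3} + v_{6} = v_{4} + v_{8}  so sig = [2:1,1]
  • {2,6}:  v_{2} + v_{6} = v_{4} + v_{7} + v_{8}  so sig = [2:1,1,1]
  • {1,2}:  v_{1} + v_{2} = v_{0} + 2·v_{7}  so sig = [2:1,2]
  • {6,7}:  v_{6} + v_{7} = v_{4} + 2·v_{8}  so sig = [2:1,2]
  • {2,8}:  v_{2} + v_{8} = 2·v_{7}  so sig = [2:2]
  • {0,4,7}:  v_{0} + v_{4} + v_{7} = v_{3}  so sig = [3:1]
  • {4,5,8}:  v_{4} + v_{5} + v_{8} = v_{6}  so sig = [3:1]
  • {0,2,4}:  v_{0} + v_{2} + v_{4} = 2·v_{3}  so sig = [3:2]

so the primitive-relation signature multiset is
[[2:], [2:], [2:1], [2:1], [2:1], [2:1], [2:1], [2:1], [2:1,1], [2:1,1], [2:1,1], [2:1,1,1], [2:1,2], [2:1,2], [2:2], [3:1], [3:1], [3:2]]


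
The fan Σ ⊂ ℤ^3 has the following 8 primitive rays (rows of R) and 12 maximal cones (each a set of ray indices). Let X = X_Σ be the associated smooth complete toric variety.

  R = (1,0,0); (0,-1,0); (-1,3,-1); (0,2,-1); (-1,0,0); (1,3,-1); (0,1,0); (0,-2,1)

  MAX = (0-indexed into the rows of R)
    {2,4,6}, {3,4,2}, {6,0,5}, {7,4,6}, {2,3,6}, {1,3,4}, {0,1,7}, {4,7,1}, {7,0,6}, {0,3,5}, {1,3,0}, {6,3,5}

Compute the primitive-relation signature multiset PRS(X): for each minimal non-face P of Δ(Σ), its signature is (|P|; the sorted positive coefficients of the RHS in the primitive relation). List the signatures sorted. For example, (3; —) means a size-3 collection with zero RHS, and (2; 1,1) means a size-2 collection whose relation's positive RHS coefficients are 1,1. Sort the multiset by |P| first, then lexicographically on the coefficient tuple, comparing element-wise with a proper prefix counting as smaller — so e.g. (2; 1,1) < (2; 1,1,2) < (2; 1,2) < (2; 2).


Σ has 12 primitive collections:

  • {0,4}:  v_{0} + v_{4} = 0 — sig = (2; —)
  • {1,6}:  v_{1} + v_{6} = 0 — sig = (2; —)
  • {3,7}:  v_{3} + v_{7} = 0 — sig = (2; —)
  • {0,2}:  v_{0} + v_{2} = v_{3} + v_{6} — sig = (2; 1,1)
  • {1,2}:  v_{1} + v_{2} = v_{3} + v_{4} — sig = (2; 1,1)
  • {1,5}:  v_{1} + v_{5} = v_{0} + v_{3} — sig = (2; 1,1)
  • {2,7}:  v_{2} + v_{7} = v_{4} + v_{6} — sig = (2; 1,1)
  • {4,5}:  v_{4} + v_{5} = v_{3} + v_{6} — sig = (2; 1,1)
  • {5,7}:  v_{5} + v_{7} = v_{0} + v_{6} — sig = (2; 1,1)
  • {2,5}:  v_{2} + v_{5} = 2·v_{3} + 2·v_{6} — sig = (2; 2,2)
  • {0,3,6}:  v_{0} + v_{3} + v_{6} = v_{5} — sig = (3; 1)
  • {3,4,6}:  v_{3} + v_{4} + v_{6} = v_{2} — sig = (3; 1)

Sorted signature multiset PRS(X):
{ (2; —) ×3,  (2; 1,1) ×6,  (2; 2,2),  (3; 1) ×2 }


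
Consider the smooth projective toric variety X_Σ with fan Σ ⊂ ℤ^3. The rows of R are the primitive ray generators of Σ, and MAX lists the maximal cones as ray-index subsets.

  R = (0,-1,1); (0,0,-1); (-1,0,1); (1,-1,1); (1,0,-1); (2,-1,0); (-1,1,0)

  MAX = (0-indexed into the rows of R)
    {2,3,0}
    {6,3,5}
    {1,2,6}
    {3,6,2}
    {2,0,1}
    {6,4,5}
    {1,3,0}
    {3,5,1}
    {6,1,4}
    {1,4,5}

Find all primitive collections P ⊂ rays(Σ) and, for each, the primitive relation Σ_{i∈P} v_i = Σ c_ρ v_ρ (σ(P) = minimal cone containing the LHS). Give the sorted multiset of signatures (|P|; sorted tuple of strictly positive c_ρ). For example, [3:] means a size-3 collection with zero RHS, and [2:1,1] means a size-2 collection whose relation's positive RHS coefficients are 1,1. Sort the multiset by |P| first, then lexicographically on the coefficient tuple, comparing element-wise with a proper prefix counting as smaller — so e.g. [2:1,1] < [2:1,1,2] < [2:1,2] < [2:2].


Σ has 9 primitive collections:

  P={2,4}:  v_{2} + v_{4} = 0 ; sig = [2:]
  P={0,6}:  v_{0} + v_{6} = v_{2} ; sig = [2:1]
  P={2,5}:  v_{2} + v_{5} = v_{3} ; sig = [2:1]
  P={3,4}:  v_{3} + v_{4} = v_{5} ; sig = [2:1]
  P={0,4}:  v_{0} + v_{4} = v_{1} + v_{3} ; sig = [2:1,1]
  P={0,5}:  v_{0} + v_{5} = v_{1} + 2·v_{3} ; sig = [2:1,2]
  P={1,3,6}:  v_{1} + v_{3} + v_{6} = 0 ; sig = [3:]
  P={1,2,3}:  v_{1} + v_{2} + v_{3} = v_{0} ; sig = [3:1]
  P={1,5,6}:  v_{1} + v_{5} + v_{6} = v_{4} ; sig = [3:1]

Sorted signature multiset PRS(X):
{ [2:],  [2:1] ×3,  [2:1,1],  [2:1,2],  [3:],  [3:1] ×2 }
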